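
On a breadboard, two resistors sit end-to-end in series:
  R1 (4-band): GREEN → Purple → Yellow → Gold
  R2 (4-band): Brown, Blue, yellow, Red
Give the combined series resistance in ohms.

R1: green, violet → 57; yellow ×10^4 → 570000 Ω.
R2: brown, blue → 16; yellow ×10^4 → 160000 Ω.
Series: 570000 + 160000 = 730000 Ω.

730000 Ω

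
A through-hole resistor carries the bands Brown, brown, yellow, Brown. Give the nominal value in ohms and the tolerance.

Brown → 1 (first significant figure)
Brown → 1 (second significant figure)
Yellow → ×10^4 multiplier
Brown → ±1% tolerance
11 × 10000 = 110000 Ω

110000 Ω ±1%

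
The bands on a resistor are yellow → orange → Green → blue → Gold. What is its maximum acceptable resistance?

456750000 Ω

Yellow → 4 (first significant figure)
Orange → 3 (second significant figure)
Green → 5 (third significant figure)
Blue → ×10^6 multiplier
Gold → ±5% tolerance
435 × 1000000 = 435000000 Ω
Maximum = 435000000 × (1 + 5/100) = 456750000 Ω.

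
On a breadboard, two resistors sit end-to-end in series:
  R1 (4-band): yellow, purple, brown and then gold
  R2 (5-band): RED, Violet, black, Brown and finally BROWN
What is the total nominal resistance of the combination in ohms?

3170 Ω

R1: yellow, violet → 47; brown ×10 → 470 Ω.
R2: red, violet, black → 270; brown ×10 → 2700 Ω.
Series: 470 + 2700 = 3170 Ω.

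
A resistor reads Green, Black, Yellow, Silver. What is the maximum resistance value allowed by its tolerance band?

550000 Ω

Green → 5 (first significant figure)
Black → 0 (second significant figure)
Yellow → ×10^4 multiplier
Silver → ±10% tolerance
50 × 10000 = 500000 Ω
Maximum = 500000 × (1 + 10/100) = 550000 Ω.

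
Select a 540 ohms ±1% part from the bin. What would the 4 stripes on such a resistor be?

green, yellow, brown, brown

540 Ω = 54 × 10^1.
5 → green
4 → yellow
Multiplier 10^1 → brown.
±1% tolerance → brown.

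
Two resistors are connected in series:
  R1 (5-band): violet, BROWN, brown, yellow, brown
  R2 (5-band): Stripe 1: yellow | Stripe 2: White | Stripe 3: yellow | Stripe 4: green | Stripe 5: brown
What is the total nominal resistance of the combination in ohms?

R1: violet, brown, brown → 711; yellow ×10^4 → 7110000 Ω.
R2: yellow, white, yellow → 494; green ×10^5 → 49400000 Ω.
Series: 7110000 + 49400000 = 56510000 Ω.

56510000 Ω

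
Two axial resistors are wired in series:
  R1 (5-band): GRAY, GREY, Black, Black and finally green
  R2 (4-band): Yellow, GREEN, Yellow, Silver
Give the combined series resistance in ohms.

R1: grey, grey, black → 880; black ×1 → 880 Ω.
R2: yellow, green → 45; yellow ×10^4 → 450000 Ω.
Series: 880 + 450000 = 450880 Ω.

450880 Ω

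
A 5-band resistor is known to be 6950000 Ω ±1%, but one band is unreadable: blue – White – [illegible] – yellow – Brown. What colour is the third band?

6950000 Ω = 695 × 10^4.
The third band gives digit 5 of the significand, and 5 is green.

green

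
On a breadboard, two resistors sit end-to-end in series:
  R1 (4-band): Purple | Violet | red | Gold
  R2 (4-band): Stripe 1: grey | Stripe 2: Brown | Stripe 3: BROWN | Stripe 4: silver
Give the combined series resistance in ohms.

8510 Ω

R1: violet, violet → 77; red ×10^2 → 7700 Ω.
R2: grey, brown → 81; brown ×10 → 810 Ω.
Series: 7700 + 810 = 8510 Ω.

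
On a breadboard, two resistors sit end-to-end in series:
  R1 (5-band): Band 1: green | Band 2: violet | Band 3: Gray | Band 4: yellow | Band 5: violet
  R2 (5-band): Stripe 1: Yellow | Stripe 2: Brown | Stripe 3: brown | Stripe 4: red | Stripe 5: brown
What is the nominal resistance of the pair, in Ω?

5821100 Ω

R1: green, violet, grey → 578; yellow ×10^4 → 5780000 Ω.
R2: yellow, brown, brown → 411; red ×10^2 → 41100 Ω.
Series: 5780000 + 41100 = 5821100 Ω.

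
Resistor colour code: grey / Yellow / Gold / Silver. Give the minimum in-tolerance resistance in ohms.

7.56 Ω

Grey → 8 (first significant figure)
Yellow → 4 (second significant figure)
Gold → ×0.1 multiplier
Silver → ±10% tolerance
84 × 0.1 = 8.4 Ω
Minimum = 8.4 × (1 − 10/100) = 7.56 Ω.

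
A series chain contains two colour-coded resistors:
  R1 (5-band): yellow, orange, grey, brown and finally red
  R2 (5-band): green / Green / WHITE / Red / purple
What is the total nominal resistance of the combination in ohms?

R1: yellow, orange, grey → 438; brown ×10 → 4380 Ω.
R2: green, green, white → 559; red ×10^2 → 55900 Ω.
Series: 4380 + 55900 = 60280 Ω.

60280 Ω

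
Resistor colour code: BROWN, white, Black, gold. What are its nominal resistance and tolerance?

19 Ω ±5%

Brown → 1 (first significant figure)
White → 9 (second significant figure)
Black → ×1 multiplier
Gold → ±5% tolerance
19 × 1 = 19 Ω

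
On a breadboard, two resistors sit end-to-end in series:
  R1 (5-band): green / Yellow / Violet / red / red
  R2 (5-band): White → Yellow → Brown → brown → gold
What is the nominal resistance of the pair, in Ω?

64110 Ω

R1: green, yellow, violet → 547; red ×10^2 → 54700 Ω.
R2: white, yellow, brown → 941; brown ×10 → 9410 Ω.
Series: 54700 + 9410 = 64110 Ω.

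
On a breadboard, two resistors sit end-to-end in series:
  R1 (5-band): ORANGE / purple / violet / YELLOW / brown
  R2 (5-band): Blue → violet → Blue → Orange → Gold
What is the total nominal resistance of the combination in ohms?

4446000 Ω

R1: orange, violet, violet → 377; yellow ×10^4 → 3770000 Ω.
R2: blue, violet, blue → 676; orange ×10^3 → 676000 Ω.
Series: 3770000 + 676000 = 4446000 Ω.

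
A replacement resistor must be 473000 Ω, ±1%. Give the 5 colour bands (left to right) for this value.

473000 Ω = 473 × 10^3.
4 → yellow
7 → violet
3 → orange
Multiplier 10^3 → orange.
±1% tolerance → brown.

yellow, violet, orange, orange, brown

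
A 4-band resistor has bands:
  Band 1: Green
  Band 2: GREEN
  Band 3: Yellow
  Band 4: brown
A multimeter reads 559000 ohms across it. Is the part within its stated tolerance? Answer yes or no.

no

Green → 5 (first significant figure)
Green → 5 (second significant figure)
Yellow → ×10^4 multiplier
Brown → ±1% tolerance
55 × 10000 = 550000 Ω
Allowed range: 544500 Ω to 555500 Ω.
559000 ohms lies outside that range.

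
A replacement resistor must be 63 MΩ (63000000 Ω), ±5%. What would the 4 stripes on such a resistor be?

63000000 Ω = 63 × 10^6.
6 → blue
3 → orange
Multiplier 10^6 → blue.
±5% tolerance → gold.

blue, orange, blue, gold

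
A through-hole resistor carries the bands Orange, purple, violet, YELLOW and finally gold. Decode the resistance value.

Orange → 3 (first significant figure)
Violet → 7 (second significant figure)
Violet → 7 (third significant figure)
Yellow → ×10^4 multiplier
377 × 10000 = 3770000 Ω

3770000 Ω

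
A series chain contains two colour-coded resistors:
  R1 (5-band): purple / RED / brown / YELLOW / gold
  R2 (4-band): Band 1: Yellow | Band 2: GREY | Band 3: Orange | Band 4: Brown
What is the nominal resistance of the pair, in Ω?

7258000 Ω

R1: violet, red, brown → 721; yellow ×10^4 → 7210000 Ω.
R2: yellow, grey → 48; orange ×10^3 → 48000 Ω.
Series: 7210000 + 48000 = 7258000 Ω.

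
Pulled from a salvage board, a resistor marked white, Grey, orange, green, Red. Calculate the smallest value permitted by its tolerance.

96334000 Ω

White → 9 (first significant figure)
Grey → 8 (second significant figure)
Orange → 3 (third significant figure)
Green → ×10^5 multiplier
Red → ±2% tolerance
983 × 100000 = 98300000 Ω
Smallest = 98300000 × (1 − 2/100) = 96334000 Ω.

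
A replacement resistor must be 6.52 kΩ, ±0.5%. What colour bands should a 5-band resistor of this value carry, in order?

blue, green, red, brown, green

6520 Ω = 652 × 10^1.
6 → blue
5 → green
2 → red
Multiplier 10^1 → brown.
±0.5% tolerance → green.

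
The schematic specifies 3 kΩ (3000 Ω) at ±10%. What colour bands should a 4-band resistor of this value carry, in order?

orange, black, red, silver

3000 Ω = 30 × 10^2.
3 → orange
0 → black
Multiplier 10^2 → red.
±10% tolerance → silver.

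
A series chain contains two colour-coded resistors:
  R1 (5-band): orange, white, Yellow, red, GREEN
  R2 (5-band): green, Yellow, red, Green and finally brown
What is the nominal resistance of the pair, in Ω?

R1: orange, white, yellow → 394; red ×10^2 → 39400 Ω.
R2: green, yellow, red → 542; green ×10^5 → 54200000 Ω.
Series: 39400 + 54200000 = 54239400 Ω.

54239400 Ω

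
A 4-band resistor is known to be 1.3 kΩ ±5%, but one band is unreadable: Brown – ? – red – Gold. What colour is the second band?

orange

1300 Ω = 13 × 10^2.
The second band gives digit 3 of the significand, and 3 is orange.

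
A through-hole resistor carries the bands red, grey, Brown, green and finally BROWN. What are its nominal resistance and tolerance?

28100000 Ω ±1%

Red → 2 (first significant figure)
Grey → 8 (second significant figure)
Brown → 1 (third significant figure)
Green → ×10^5 multiplier
Brown → ±1% tolerance
281 × 100000 = 28100000 Ω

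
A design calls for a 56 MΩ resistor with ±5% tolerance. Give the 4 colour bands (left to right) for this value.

56000000 Ω = 56 × 10^6.
5 → green
6 → blue
Multiplier 10^6 → blue.
±5% tolerance → gold.

green, blue, blue, gold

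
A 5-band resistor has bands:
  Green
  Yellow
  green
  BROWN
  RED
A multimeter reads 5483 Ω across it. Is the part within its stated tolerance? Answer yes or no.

yes

Green → 5 (first significant figure)
Yellow → 4 (second significant figure)
Green → 5 (third significant figure)
Brown → ×10 multiplier
Red → ±2% tolerance
545 × 10 = 5450 Ω
Allowed range: 5341 Ω to 5559 Ω.
5483 Ω lies inside that range.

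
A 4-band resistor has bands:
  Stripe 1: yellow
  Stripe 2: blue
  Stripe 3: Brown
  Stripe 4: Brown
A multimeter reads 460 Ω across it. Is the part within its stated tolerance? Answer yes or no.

yes

Yellow → 4 (first significant figure)
Blue → 6 (second significant figure)
Brown → ×10 multiplier
Brown → ±1% tolerance
46 × 10 = 460 Ω
Allowed range: 455.4 Ω to 464.6 Ω.
460 Ω lies inside that range.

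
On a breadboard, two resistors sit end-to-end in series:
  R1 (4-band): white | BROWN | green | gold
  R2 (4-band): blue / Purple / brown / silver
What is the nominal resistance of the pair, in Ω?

9100670 Ω

R1: white, brown → 91; green ×10^5 → 9100000 Ω.
R2: blue, violet → 67; brown ×10 → 670 Ω.
Series: 9100000 + 670 = 9100670 Ω.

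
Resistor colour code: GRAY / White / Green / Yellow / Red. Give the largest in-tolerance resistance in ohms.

Grey → 8 (first significant figure)
White → 9 (second significant figure)
Green → 5 (third significant figure)
Yellow → ×10^4 multiplier
Red → ±2% tolerance
895 × 10000 = 8950000 Ω
Largest = 8950000 × (1 + 2/100) = 9129000 Ω.

9129000 Ω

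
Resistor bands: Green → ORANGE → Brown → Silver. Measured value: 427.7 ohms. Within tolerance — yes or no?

Green → 5 (first significant figure)
Orange → 3 (second significant figure)
Brown → ×10 multiplier
Silver → ±10% tolerance
53 × 10 = 530 Ω
Allowed range: 477 Ω to 583 Ω.
427.7 ohms lies outside that range.

no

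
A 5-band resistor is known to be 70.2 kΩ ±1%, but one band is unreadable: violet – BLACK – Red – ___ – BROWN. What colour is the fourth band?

70200 Ω = 702 × 10^2.
The fourth band is the multiplier, 10^2, which is red.

red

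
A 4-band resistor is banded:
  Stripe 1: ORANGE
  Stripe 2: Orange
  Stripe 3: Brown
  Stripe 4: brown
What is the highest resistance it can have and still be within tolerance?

Orange → 3 (first significant figure)
Orange → 3 (second significant figure)
Brown → ×10 multiplier
Brown → ±1% tolerance
33 × 10 = 330 Ω
Highest = 330 × (1 + 1/100) = 333.3 Ω.

333.3 Ω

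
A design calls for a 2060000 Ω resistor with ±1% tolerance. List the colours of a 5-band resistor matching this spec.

red, black, blue, yellow, brown

2060000 Ω = 206 × 10^4.
2 → red
0 → black
6 → blue
Multiplier 10^4 → yellow.
±1% tolerance → brown.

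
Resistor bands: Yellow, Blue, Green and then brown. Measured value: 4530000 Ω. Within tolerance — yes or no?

no

Yellow → 4 (first significant figure)
Blue → 6 (second significant figure)
Green → ×10^5 multiplier
Brown → ±1% tolerance
46 × 100000 = 4600000 Ω
Allowed range: 4554000 Ω to 4646000 Ω.
4530000 Ω lies outside that range.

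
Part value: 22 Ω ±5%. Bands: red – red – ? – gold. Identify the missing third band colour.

black

22 Ω = 22 × 10^0.
The third band is the multiplier, 10^0, which is black.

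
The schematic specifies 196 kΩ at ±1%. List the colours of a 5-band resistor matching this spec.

brown, white, blue, orange, brown

196000 Ω = 196 × 10^3.
1 → brown
9 → white
6 → blue
Multiplier 10^3 → orange.
±1% tolerance → brown.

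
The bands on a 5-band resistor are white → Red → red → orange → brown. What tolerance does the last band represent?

The last band, brown, is the tolerance band.
Brown corresponds to ±1%.

±1%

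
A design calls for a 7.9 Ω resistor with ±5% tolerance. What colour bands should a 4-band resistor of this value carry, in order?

violet, white, gold, gold

7.9 Ω = 79 × 10^-1.
7 → violet
9 → white
Multiplier 10^-1 → gold.
±5% tolerance → gold.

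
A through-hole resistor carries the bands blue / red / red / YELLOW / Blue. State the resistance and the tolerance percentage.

6220000 Ω ±0.25%

Blue → 6 (first significant figure)
Red → 2 (second significant figure)
Red → 2 (third significant figure)
Yellow → ×10^4 multiplier
Blue → ±0.25% tolerance
622 × 10000 = 6220000 Ω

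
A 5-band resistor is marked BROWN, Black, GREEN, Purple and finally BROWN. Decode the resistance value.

1050000000 Ω

Brown → 1 (first significant figure)
Black → 0 (second significant figure)
Green → 5 (third significant figure)
Violet → ×10^7 multiplier
105 × 10000000 = 1050000000 Ω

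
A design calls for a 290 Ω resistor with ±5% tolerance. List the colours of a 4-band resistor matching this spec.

290 Ω = 29 × 10^1.
2 → red
9 → white
Multiplier 10^1 → brown.
±5% tolerance → gold.

red, white, brown, gold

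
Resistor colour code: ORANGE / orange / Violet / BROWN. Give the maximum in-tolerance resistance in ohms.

Orange → 3 (first significant figure)
Orange → 3 (second significant figure)
Violet → ×10^7 multiplier
Brown → ±1% tolerance
33 × 10000000 = 330000000 Ω
Maximum = 330000000 × (1 + 1/100) = 333300000 Ω.

333300000 Ω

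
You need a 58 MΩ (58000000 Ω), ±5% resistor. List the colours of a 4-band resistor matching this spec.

58000000 Ω = 58 × 10^6.
5 → green
8 → grey
Multiplier 10^6 → blue.
±5% tolerance → gold.

green, grey, blue, gold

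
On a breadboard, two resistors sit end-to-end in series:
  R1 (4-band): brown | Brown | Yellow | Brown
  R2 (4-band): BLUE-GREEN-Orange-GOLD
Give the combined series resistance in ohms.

175000 Ω

R1: brown, brown → 11; yellow ×10^4 → 110000 Ω.
R2: blue, green → 65; orange ×10^3 → 65000 Ω.
Series: 110000 + 65000 = 175000 Ω.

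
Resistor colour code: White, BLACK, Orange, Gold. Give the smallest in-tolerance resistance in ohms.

85500 Ω

White → 9 (first significant figure)
Black → 0 (second significant figure)
Orange → ×10^3 multiplier
Gold → ±5% tolerance
90 × 1000 = 90000 Ω
Smallest = 90000 × (1 − 5/100) = 85500 Ω.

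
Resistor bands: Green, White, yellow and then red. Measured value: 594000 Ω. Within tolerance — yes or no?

Green → 5 (first significant figure)
White → 9 (second significant figure)
Yellow → ×10^4 multiplier
Red → ±2% tolerance
59 × 10000 = 590000 Ω
Allowed range: 578200 Ω to 601800 Ω.
594000 Ω lies inside that range.

yes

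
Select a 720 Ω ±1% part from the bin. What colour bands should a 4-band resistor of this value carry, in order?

720 Ω = 72 × 10^1.
7 → violet
2 → red
Multiplier 10^1 → brown.
±1% tolerance → brown.

violet, red, brown, brown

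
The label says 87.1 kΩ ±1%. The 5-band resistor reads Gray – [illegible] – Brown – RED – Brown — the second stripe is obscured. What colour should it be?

violet

87100 Ω = 871 × 10^2.
The second band gives digit 7 of the significand, and 7 is violet.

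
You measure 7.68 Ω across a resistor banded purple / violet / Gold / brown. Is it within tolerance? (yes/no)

yes

Violet → 7 (first significant figure)
Violet → 7 (second significant figure)
Gold → ×0.1 multiplier
Brown → ±1% tolerance
77 × 0.1 = 7.7 Ω
Allowed range: 7.623 Ω to 7.777 Ω.
7.68 Ω lies inside that range.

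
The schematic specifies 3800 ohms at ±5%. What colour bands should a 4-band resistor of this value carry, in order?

3800 Ω = 38 × 10^2.
3 → orange
8 → grey
Multiplier 10^2 → red.
±5% tolerance → gold.

orange, grey, red, gold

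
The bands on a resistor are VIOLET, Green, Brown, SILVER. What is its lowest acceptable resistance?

675 Ω

Violet → 7 (first significant figure)
Green → 5 (second significant figure)
Brown → ×10 multiplier
Silver → ±10% tolerance
75 × 10 = 750 Ω
Lowest = 750 × (1 − 10/100) = 675 Ω.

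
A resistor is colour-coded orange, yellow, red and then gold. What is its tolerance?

The last band, gold, is the tolerance band.
Gold corresponds to ±5%.

±5%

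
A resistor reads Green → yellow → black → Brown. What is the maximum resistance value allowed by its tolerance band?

54.54 Ω

Green → 5 (first significant figure)
Yellow → 4 (second significant figure)
Black → ×1 multiplier
Brown → ±1% tolerance
54 × 1 = 54 Ω
Maximum = 54 × (1 + 1/100) = 54.54 Ω.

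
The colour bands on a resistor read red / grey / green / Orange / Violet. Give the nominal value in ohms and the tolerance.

Red → 2 (first significant figure)
Grey → 8 (second significant figure)
Green → 5 (third significant figure)
Orange → ×10^3 multiplier
Violet → ±0.1% tolerance
285 × 1000 = 285000 Ω

285000 Ω ±0.1%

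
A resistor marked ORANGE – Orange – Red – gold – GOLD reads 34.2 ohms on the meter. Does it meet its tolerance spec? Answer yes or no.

yes

Orange → 3 (first significant figure)
Orange → 3 (second significant figure)
Red → 2 (third significant figure)
Gold → ×0.1 multiplier
Gold → ±5% tolerance
332 × 0.1 = 33.2 Ω
Allowed range: 31.54 Ω to 34.86 Ω.
34.2 ohms lies inside that range.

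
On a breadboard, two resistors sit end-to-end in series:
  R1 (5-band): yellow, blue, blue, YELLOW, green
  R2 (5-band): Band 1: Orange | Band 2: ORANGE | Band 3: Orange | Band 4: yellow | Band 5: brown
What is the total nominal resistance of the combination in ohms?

R1: yellow, blue, blue → 466; yellow ×10^4 → 4660000 Ω.
R2: orange, orange, orange → 333; yellow ×10^4 → 3330000 Ω.
Series: 4660000 + 3330000 = 7990000 Ω.

7990000 Ω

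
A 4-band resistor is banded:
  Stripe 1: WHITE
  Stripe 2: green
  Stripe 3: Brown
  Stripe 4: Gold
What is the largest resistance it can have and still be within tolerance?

997.5 Ω

White → 9 (first significant figure)
Green → 5 (second significant figure)
Brown → ×10 multiplier
Gold → ±5% tolerance
95 × 10 = 950 Ω
Largest = 950 × (1 + 5/100) = 997.5 Ω.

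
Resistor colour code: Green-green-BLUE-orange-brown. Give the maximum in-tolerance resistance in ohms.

561560 Ω

Green → 5 (first significant figure)
Green → 5 (second significant figure)
Blue → 6 (third significant figure)
Orange → ×10^3 multiplier
Brown → ±1% tolerance
556 × 1000 = 556000 Ω
Maximum = 556000 × (1 + 1/100) = 561560 Ω.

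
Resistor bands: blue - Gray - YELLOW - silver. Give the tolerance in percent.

±10%

The last band, silver, is the tolerance band.
Silver corresponds to ±10%.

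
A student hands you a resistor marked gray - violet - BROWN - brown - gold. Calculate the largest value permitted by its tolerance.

9145.5 Ω

Grey → 8 (first significant figure)
Violet → 7 (second significant figure)
Brown → 1 (third significant figure)
Brown → ×10 multiplier
Gold → ±5% tolerance
871 × 10 = 8710 Ω
Largest = 8710 × (1 + 5/100) = 9145.5 Ω.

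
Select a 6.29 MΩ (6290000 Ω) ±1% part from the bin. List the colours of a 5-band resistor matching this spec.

6290000 Ω = 629 × 10^4.
6 → blue
2 → red
9 → white
Multiplier 10^4 → yellow.
±1% tolerance → brown.

blue, red, white, yellow, brown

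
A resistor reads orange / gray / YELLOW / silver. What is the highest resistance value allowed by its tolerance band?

Orange → 3 (first significant figure)
Grey → 8 (second significant figure)
Yellow → ×10^4 multiplier
Silver → ±10% tolerance
38 × 10000 = 380000 Ω
Highest = 380000 × (1 + 10/100) = 418000 Ω.

418000 Ω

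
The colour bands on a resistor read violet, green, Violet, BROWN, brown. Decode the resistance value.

Violet → 7 (first significant figure)
Green → 5 (second significant figure)
Violet → 7 (third significant figure)
Brown → ×10 multiplier
757 × 10 = 7570 Ω

7570 Ω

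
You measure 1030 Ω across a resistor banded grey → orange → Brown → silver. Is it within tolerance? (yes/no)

no

Grey → 8 (first significant figure)
Orange → 3 (second significant figure)
Brown → ×10 multiplier
Silver → ±10% tolerance
83 × 10 = 830 Ω
Allowed range: 747 Ω to 913 Ω.
1030 Ω lies outside that range.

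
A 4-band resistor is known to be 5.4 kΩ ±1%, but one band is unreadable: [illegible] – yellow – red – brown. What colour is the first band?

green

5400 Ω = 54 × 10^2.
The first band gives digit 5 of the significand, and 5 is green.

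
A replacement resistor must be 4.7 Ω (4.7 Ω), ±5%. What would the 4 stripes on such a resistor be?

yellow, violet, gold, gold

4.7 Ω = 47 × 10^-1.
4 → yellow
7 → violet
Multiplier 10^-1 → gold.
±5% tolerance → gold.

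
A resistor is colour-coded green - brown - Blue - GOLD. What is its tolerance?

The last band, gold, is the tolerance band.
Gold corresponds to ±5%.

±5%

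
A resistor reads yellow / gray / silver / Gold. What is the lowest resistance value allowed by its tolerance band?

Yellow → 4 (first significant figure)
Grey → 8 (second significant figure)
Silver → ×0.01 multiplier
Gold → ±5% tolerance
48 × 0.01 = 0.48 Ω
Lowest = 0.48 × (1 − 5/100) = 0.456 Ω.

0.456 Ω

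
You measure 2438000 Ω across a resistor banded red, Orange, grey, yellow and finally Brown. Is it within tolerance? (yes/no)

Red → 2 (first significant figure)
Orange → 3 (second significant figure)
Grey → 8 (third significant figure)
Yellow → ×10^4 multiplier
Brown → ±1% tolerance
238 × 10000 = 2380000 Ω
Allowed range: 2356200 Ω to 2403800 Ω.
2438000 Ω lies outside that range.

no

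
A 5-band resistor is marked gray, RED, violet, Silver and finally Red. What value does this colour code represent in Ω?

Grey → 8 (first significant figure)
Red → 2 (second significant figure)
Violet → 7 (third significant figure)
Silver → ×0.01 multiplier
827 × 0.01 = 8.27 Ω

8.27 Ω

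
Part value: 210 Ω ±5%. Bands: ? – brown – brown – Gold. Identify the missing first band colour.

210 Ω = 21 × 10^1.
The first band gives digit 2 of the significand, and 2 is red.

red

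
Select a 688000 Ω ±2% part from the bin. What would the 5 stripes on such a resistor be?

688000 Ω = 688 × 10^3.
6 → blue
8 → grey
8 → grey
Multiplier 10^3 → orange.
±2% tolerance → red.

blue, grey, grey, orange, red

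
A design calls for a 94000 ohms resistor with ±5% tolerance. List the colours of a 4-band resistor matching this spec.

white, yellow, orange, gold

94000 Ω = 94 × 10^3.
9 → white
4 → yellow
Multiplier 10^3 → orange.
±5% tolerance → gold.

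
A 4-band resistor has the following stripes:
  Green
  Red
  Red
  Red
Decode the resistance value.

5200 Ω

Green → 5 (first significant figure)
Red → 2 (second significant figure)
Red → ×10^2 multiplier
52 × 100 = 5200 Ω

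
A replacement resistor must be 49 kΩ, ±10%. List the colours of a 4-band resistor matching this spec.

yellow, white, orange, silver

49000 Ω = 49 × 10^3.
4 → yellow
9 → white
Multiplier 10^3 → orange.
±10% tolerance → silver.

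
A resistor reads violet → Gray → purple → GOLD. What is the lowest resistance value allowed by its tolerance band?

Violet → 7 (first significant figure)
Grey → 8 (second significant figure)
Violet → ×10^7 multiplier
Gold → ±5% tolerance
78 × 10000000 = 780000000 Ω
Lowest = 780000000 × (1 − 5/100) = 741000000 Ω.

741000000 Ω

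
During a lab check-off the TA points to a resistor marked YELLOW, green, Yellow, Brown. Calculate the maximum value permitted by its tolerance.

Yellow → 4 (first significant figure)
Green → 5 (second significant figure)
Yellow → ×10^4 multiplier
Brown → ±1% tolerance
45 × 10000 = 450000 Ω
Maximum = 450000 × (1 + 1/100) = 454500 Ω.

454500 Ω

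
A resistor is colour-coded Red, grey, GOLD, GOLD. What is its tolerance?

The last band, gold, is the tolerance band.
Gold corresponds to ±5%.

±5%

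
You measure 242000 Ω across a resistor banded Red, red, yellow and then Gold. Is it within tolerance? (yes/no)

no

Red → 2 (first significant figure)
Red → 2 (second significant figure)
Yellow → ×10^4 multiplier
Gold → ±5% tolerance
22 × 10000 = 220000 Ω
Allowed range: 209000 Ω to 231000 Ω.
242000 Ω lies outside that range.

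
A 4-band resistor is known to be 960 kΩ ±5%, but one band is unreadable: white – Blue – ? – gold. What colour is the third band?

yellow

960000 Ω = 96 × 10^4.
The third band is the multiplier, 10^4, which is yellow.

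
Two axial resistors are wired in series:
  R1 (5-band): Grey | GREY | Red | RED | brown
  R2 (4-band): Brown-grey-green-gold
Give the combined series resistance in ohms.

1888200 Ω

R1: grey, grey, red → 882; red ×10^2 → 88200 Ω.
R2: brown, grey → 18; green ×10^5 → 1800000 Ω.
Series: 88200 + 1800000 = 1888200 Ω.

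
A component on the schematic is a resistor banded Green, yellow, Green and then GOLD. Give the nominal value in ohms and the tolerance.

Green → 5 (first significant figure)
Yellow → 4 (second significant figure)
Green → ×10^5 multiplier
Gold → ±5% tolerance
54 × 100000 = 5400000 Ω

5400000 Ω ±5%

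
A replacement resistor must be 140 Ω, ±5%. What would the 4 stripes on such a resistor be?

140 Ω = 14 × 10^1.
1 → brown
4 → yellow
Multiplier 10^1 → brown.
±5% tolerance → gold.

brown, yellow, brown, gold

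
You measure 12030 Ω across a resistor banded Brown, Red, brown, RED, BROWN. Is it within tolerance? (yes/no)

yes

Brown → 1 (first significant figure)
Red → 2 (second significant figure)
Brown → 1 (third significant figure)
Red → ×10^2 multiplier
Brown → ±1% tolerance
121 × 100 = 12100 Ω
Allowed range: 11979 Ω to 12221 Ω.
12030 Ω lies inside that range.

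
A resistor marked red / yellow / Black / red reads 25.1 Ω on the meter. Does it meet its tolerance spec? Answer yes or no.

Red → 2 (first significant figure)
Yellow → 4 (second significant figure)
Black → ×1 multiplier
Red → ±2% tolerance
24 × 1 = 24 Ω
Allowed range: 23.52 Ω to 24.48 Ω.
25.1 Ω lies outside that range.

no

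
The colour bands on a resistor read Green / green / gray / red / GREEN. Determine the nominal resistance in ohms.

55800 Ω

Green → 5 (first significant figure)
Green → 5 (second significant figure)
Grey → 8 (third significant figure)
Red → ×10^2 multiplier
558 × 100 = 55800 Ω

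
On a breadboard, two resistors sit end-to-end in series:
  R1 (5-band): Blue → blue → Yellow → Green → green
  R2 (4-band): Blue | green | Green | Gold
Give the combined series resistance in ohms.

72900000 Ω

R1: blue, blue, yellow → 664; green ×10^5 → 66400000 Ω.
R2: blue, green → 65; green ×10^5 → 6500000 Ω.
Series: 66400000 + 6500000 = 72900000 Ω.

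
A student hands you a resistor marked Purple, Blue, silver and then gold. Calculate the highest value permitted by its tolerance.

0.798 Ω

Violet → 7 (first significant figure)
Blue → 6 (second significant figure)
Silver → ×0.01 multiplier
Gold → ±5% tolerance
76 × 0.01 = 0.76 Ω
Highest = 0.76 × (1 + 5/100) = 0.798 Ω.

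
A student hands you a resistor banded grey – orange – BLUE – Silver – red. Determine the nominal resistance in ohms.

8.36 Ω

Grey → 8 (first significant figure)
Orange → 3 (second significant figure)
Blue → 6 (third significant figure)
Silver → ×0.01 multiplier
836 × 0.01 = 8.36 Ω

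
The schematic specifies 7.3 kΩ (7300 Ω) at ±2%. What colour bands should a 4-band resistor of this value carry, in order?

violet, orange, red, red

7300 Ω = 73 × 10^2.
7 → violet
3 → orange
Multiplier 10^2 → red.
±2% tolerance → red.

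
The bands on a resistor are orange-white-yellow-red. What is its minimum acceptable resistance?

Orange → 3 (first significant figure)
White → 9 (second significant figure)
Yellow → ×10^4 multiplier
Red → ±2% tolerance
39 × 10000 = 390000 Ω
Minimum = 390000 × (1 − 2/100) = 382200 Ω.

382200 Ω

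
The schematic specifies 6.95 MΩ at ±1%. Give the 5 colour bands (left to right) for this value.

6950000 Ω = 695 × 10^4.
6 → blue
9 → white
5 → green
Multiplier 10^4 → yellow.
±1% tolerance → brown.

blue, white, green, yellow, brown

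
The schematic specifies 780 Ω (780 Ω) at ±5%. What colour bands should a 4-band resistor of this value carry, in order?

780 Ω = 78 × 10^1.
7 → violet
8 → grey
Multiplier 10^1 → brown.
±5% tolerance → gold.

violet, grey, brown, gold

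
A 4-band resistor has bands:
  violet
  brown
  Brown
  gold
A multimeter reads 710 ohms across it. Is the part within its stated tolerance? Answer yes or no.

yes

Violet → 7 (first significant figure)
Brown → 1 (second significant figure)
Brown → ×10 multiplier
Gold → ±5% tolerance
71 × 10 = 710 Ω
Allowed range: 674.5 Ω to 745.5 Ω.
710 ohms lies inside that range.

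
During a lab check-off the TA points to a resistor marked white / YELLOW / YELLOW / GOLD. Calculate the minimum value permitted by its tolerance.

893000 Ω

White → 9 (first significant figure)
Yellow → 4 (second significant figure)
Yellow → ×10^4 multiplier
Gold → ±5% tolerance
94 × 10000 = 940000 Ω
Minimum = 940000 × (1 − 5/100) = 893000 Ω.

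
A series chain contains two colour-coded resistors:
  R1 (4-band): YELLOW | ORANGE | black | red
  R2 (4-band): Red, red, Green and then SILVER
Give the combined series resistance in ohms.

R1: yellow, orange → 43; black ×1 → 43 Ω.
R2: red, red → 22; green ×10^5 → 2200000 Ω.
Series: 43 + 2200000 = 2200043 Ω.

2200043 Ω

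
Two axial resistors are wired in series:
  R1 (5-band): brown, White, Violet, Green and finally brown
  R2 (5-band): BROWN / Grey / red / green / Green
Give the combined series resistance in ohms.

37900000 Ω

R1: brown, white, violet → 197; green ×10^5 → 19700000 Ω.
R2: brown, grey, red → 182; green ×10^5 → 18200000 Ω.
Series: 19700000 + 18200000 = 37900000 Ω.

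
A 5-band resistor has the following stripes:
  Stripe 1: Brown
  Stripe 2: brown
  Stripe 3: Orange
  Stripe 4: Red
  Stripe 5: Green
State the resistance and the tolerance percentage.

Brown → 1 (first significant figure)
Brown → 1 (second significant figure)
Orange → 3 (third significant figure)
Red → ×10^2 multiplier
Green → ±0.5% tolerance
113 × 100 = 11300 Ω

11300 Ω ±0.5%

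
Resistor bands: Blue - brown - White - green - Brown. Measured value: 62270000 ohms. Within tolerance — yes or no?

Blue → 6 (first significant figure)
Brown → 1 (second significant figure)
White → 9 (third significant figure)
Green → ×10^5 multiplier
Brown → ±1% tolerance
619 × 100000 = 61900000 Ω
Allowed range: 61281000 Ω to 62519000 Ω.
62270000 ohms lies inside that range.

yes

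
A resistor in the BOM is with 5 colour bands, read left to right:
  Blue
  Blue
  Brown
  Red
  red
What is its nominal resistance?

66100 Ω

Blue → 6 (first significant figure)
Blue → 6 (second significant figure)
Brown → 1 (third significant figure)
Red → ×10^2 multiplier
661 × 100 = 66100 Ω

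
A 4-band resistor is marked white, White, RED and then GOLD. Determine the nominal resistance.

9900 Ω

White → 9 (first significant figure)
White → 9 (second significant figure)
Red → ×10^2 multiplier
99 × 100 = 9900 Ω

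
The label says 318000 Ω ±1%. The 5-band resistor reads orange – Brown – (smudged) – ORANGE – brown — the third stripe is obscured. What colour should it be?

318000 Ω = 318 × 10^3.
The third band gives digit 8 of the significand, and 8 is grey.

grey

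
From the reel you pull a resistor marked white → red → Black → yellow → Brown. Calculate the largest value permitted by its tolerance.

White → 9 (first significant figure)
Red → 2 (second significant figure)
Black → 0 (third significant figure)
Yellow → ×10^4 multiplier
Brown → ±1% tolerance
920 × 10000 = 9200000 Ω
Largest = 9200000 × (1 + 1/100) = 9292000 Ω.

9292000 Ω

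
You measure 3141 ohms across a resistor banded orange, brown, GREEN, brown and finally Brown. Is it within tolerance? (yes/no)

Orange → 3 (first significant figure)
Brown → 1 (second significant figure)
Green → 5 (third significant figure)
Brown → ×10 multiplier
Brown → ±1% tolerance
315 × 10 = 3150 Ω
Allowed range: 3118.5 Ω to 3181.5 Ω.
3141 ohms lies inside that range.

yes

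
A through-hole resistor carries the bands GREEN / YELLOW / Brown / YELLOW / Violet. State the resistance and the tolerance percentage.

Green → 5 (first significant figure)
Yellow → 4 (second significant figure)
Brown → 1 (third significant figure)
Yellow → ×10^4 multiplier
Violet → ±0.1% tolerance
541 × 10000 = 5410000 Ω

5410000 Ω ±0.1%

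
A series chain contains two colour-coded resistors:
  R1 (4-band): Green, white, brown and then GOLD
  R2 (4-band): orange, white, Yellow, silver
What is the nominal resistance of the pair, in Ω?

390590 Ω

R1: green, white → 59; brown ×10 → 590 Ω.
R2: orange, white → 39; yellow ×10^4 → 390000 Ω.
Series: 590 + 390000 = 390590 Ω.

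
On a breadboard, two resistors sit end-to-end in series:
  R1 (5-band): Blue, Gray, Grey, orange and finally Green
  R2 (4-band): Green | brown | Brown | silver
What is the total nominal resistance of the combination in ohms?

688510 Ω

R1: blue, grey, grey → 688; orange ×10^3 → 688000 Ω.
R2: green, brown → 51; brown ×10 → 510 Ω.
Series: 688000 + 510 = 688510 Ω.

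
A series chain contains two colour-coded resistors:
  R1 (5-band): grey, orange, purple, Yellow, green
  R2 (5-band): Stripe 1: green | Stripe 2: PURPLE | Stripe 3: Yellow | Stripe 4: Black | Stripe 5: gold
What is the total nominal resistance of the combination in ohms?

8370574 Ω

R1: grey, orange, violet → 837; yellow ×10^4 → 8370000 Ω.
R2: green, violet, yellow → 574; black ×1 → 574 Ω.
Series: 8370000 + 574 = 8370574 Ω.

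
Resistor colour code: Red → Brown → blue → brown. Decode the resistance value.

Red → 2 (first significant figure)
Brown → 1 (second significant figure)
Blue → ×10^6 multiplier
21 × 1000000 = 21000000 Ω

21000000 Ω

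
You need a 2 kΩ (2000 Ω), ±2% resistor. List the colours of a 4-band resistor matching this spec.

2000 Ω = 20 × 10^2.
2 → red
0 → black
Multiplier 10^2 → red.
±2% tolerance → red.

red, black, red, red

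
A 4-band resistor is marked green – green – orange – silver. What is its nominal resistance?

55000 Ω

Green → 5 (first significant figure)
Green → 5 (second significant figure)
Orange → ×10^3 multiplier
55 × 1000 = 55000 Ω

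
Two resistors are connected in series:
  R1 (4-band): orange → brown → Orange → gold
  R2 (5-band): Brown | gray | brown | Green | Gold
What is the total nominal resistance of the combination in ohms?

18131000 Ω

R1: orange, brown → 31; orange ×10^3 → 31000 Ω.
R2: brown, grey, brown → 181; green ×10^5 → 18100000 Ω.
Series: 31000 + 18100000 = 18131000 Ω.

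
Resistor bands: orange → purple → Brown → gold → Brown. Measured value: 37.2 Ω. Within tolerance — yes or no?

Orange → 3 (first significant figure)
Violet → 7 (second significant figure)
Brown → 1 (third significant figure)
Gold → ×0.1 multiplier
Brown → ±1% tolerance
371 × 0.1 = 37.1 Ω
Allowed range: 36.729 Ω to 37.471 Ω.
37.2 Ω lies inside that range.

yes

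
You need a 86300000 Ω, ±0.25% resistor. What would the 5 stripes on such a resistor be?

grey, blue, orange, green, blue

86300000 Ω = 863 × 10^5.
8 → grey
6 → blue
3 → orange
Multiplier 10^5 → green.
±0.25% tolerance → blue.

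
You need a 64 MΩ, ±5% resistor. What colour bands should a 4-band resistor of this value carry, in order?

blue, yellow, blue, gold

64000000 Ω = 64 × 10^6.
6 → blue
4 → yellow
Multiplier 10^6 → blue.
±5% tolerance → gold.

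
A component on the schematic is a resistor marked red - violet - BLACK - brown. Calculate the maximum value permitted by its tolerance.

Red → 2 (first significant figure)
Violet → 7 (second significant figure)
Black → ×1 multiplier
Brown → ±1% tolerance
27 × 1 = 27 Ω
Maximum = 27 × (1 + 1/100) = 27.27 Ω.

27.27 Ω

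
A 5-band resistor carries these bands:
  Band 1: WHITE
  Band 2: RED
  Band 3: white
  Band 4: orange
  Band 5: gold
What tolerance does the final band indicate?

The last band, gold, is the tolerance band.
Gold corresponds to ±5%.

±5%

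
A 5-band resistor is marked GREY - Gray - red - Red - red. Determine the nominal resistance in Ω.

88200 Ω

Grey → 8 (first significant figure)
Grey → 8 (second significant figure)
Red → 2 (third significant figure)
Red → ×10^2 multiplier
882 × 100 = 88200 Ω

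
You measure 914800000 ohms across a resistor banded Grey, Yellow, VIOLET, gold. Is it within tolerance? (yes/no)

Grey → 8 (first significant figure)
Yellow → 4 (second significant figure)
Violet → ×10^7 multiplier
Gold → ±5% tolerance
84 × 10000000 = 840000000 Ω
Allowed range: 798000000 Ω to 882000000 Ω.
914800000 ohms lies outside that range.

no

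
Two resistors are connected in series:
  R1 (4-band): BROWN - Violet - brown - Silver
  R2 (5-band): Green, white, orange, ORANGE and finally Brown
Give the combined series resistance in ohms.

R1: brown, violet → 17; brown ×10 → 170 Ω.
R2: green, white, orange → 593; orange ×10^3 → 593000 Ω.
Series: 170 + 593000 = 593170 Ω.

593170 Ω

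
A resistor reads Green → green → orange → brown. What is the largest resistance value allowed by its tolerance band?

55550 Ω

Green → 5 (first significant figure)
Green → 5 (second significant figure)
Orange → ×10^3 multiplier
Brown → ±1% tolerance
55 × 1000 = 55000 Ω
Largest = 55000 × (1 + 1/100) = 55550 Ω.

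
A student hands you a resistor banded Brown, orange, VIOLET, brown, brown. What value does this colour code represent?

Brown → 1 (first significant figure)
Orange → 3 (second significant figure)
Violet → 7 (third significant figure)
Brown → ×10 multiplier
137 × 10 = 1370 Ω

1370 Ω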